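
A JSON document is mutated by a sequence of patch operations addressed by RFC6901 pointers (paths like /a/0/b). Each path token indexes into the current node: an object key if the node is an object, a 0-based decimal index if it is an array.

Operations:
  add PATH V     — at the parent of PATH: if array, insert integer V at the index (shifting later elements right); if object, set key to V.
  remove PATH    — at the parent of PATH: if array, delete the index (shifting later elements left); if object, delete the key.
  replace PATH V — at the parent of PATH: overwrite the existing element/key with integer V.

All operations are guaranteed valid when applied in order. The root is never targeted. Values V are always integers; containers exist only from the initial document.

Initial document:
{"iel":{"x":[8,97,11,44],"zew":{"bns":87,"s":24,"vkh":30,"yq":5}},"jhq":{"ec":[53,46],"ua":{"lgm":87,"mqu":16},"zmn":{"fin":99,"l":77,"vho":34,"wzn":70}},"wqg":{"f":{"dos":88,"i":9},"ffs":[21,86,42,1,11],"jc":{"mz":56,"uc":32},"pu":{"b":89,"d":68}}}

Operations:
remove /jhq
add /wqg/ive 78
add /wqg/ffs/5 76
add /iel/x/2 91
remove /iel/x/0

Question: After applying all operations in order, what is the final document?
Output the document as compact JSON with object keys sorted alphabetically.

Answer: {"iel":{"x":[97,91,11,44],"zew":{"bns":87,"s":24,"vkh":30,"yq":5}},"wqg":{"f":{"dos":88,"i":9},"ffs":[21,86,42,1,11,76],"ive":78,"jc":{"mz":56,"uc":32},"pu":{"b":89,"d":68}}}

Derivation:
After op 1 (remove /jhq): {"iel":{"x":[8,97,11,44],"zew":{"bns":87,"s":24,"vkh":30,"yq":5}},"wqg":{"f":{"dos":88,"i":9},"ffs":[21,86,42,1,11],"jc":{"mz":56,"uc":32},"pu":{"b":89,"d":68}}}
After op 2 (add /wqg/ive 78): {"iel":{"x":[8,97,11,44],"zew":{"bns":87,"s":24,"vkh":30,"yq":5}},"wqg":{"f":{"dos":88,"i":9},"ffs":[21,86,42,1,11],"ive":78,"jc":{"mz":56,"uc":32},"pu":{"b":89,"d":68}}}
After op 3 (add /wqg/ffs/5 76): {"iel":{"x":[8,97,11,44],"zew":{"bns":87,"s":24,"vkh":30,"yq":5}},"wqg":{"f":{"dos":88,"i":9},"ffs":[21,86,42,1,11,76],"ive":78,"jc":{"mz":56,"uc":32},"pu":{"b":89,"d":68}}}
After op 4 (add /iel/x/2 91): {"iel":{"x":[8,97,91,11,44],"zew":{"bns":87,"s":24,"vkh":30,"yq":5}},"wqg":{"f":{"dos":88,"i":9},"ffs":[21,86,42,1,11,76],"ive":78,"jc":{"mz":56,"uc":32},"pu":{"b":89,"d":68}}}
After op 5 (remove /iel/x/0): {"iel":{"x":[97,91,11,44],"zew":{"bns":87,"s":24,"vkh":30,"yq":5}},"wqg":{"f":{"dos":88,"i":9},"ffs":[21,86,42,1,11,76],"ive":78,"jc":{"mz":56,"uc":32},"pu":{"b":89,"d":68}}}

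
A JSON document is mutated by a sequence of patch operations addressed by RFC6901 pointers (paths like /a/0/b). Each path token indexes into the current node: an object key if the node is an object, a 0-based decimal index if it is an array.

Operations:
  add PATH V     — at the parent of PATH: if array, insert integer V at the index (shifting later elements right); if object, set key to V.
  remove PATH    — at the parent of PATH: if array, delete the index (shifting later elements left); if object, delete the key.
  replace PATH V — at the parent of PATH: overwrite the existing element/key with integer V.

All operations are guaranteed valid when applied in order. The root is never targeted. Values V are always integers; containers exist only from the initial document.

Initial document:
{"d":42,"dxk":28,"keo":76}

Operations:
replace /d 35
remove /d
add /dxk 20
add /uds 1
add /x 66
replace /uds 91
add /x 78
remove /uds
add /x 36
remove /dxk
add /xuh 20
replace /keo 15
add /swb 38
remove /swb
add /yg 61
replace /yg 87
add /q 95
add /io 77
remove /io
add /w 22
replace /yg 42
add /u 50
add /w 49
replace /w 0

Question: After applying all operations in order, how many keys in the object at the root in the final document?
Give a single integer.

Answer: 7

Derivation:
After op 1 (replace /d 35): {"d":35,"dxk":28,"keo":76}
After op 2 (remove /d): {"dxk":28,"keo":76}
After op 3 (add /dxk 20): {"dxk":20,"keo":76}
After op 4 (add /uds 1): {"dxk":20,"keo":76,"uds":1}
After op 5 (add /x 66): {"dxk":20,"keo":76,"uds":1,"x":66}
After op 6 (replace /uds 91): {"dxk":20,"keo":76,"uds":91,"x":66}
After op 7 (add /x 78): {"dxk":20,"keo":76,"uds":91,"x":78}
After op 8 (remove /uds): {"dxk":20,"keo":76,"x":78}
After op 9 (add /x 36): {"dxk":20,"keo":76,"x":36}
After op 10 (remove /dxk): {"keo":76,"x":36}
After op 11 (add /xuh 20): {"keo":76,"x":36,"xuh":20}
After op 12 (replace /keo 15): {"keo":15,"x":36,"xuh":20}
After op 13 (add /swb 38): {"keo":15,"swb":38,"x":36,"xuh":20}
After op 14 (remove /swb): {"keo":15,"x":36,"xuh":20}
After op 15 (add /yg 61): {"keo":15,"x":36,"xuh":20,"yg":61}
After op 16 (replace /yg 87): {"keo":15,"x":36,"xuh":20,"yg":87}
After op 17 (add /q 95): {"keo":15,"q":95,"x":36,"xuh":20,"yg":87}
After op 18 (add /io 77): {"io":77,"keo":15,"q":95,"x":36,"xuh":20,"yg":87}
After op 19 (remove /io): {"keo":15,"q":95,"x":36,"xuh":20,"yg":87}
After op 20 (add /w 22): {"keo":15,"q":95,"w":22,"x":36,"xuh":20,"yg":87}
After op 21 (replace /yg 42): {"keo":15,"q":95,"w":22,"x":36,"xuh":20,"yg":42}
After op 22 (add /u 50): {"keo":15,"q":95,"u":50,"w":22,"x":36,"xuh":20,"yg":42}
After op 23 (add /w 49): {"keo":15,"q":95,"u":50,"w":49,"x":36,"xuh":20,"yg":42}
After op 24 (replace /w 0): {"keo":15,"q":95,"u":50,"w":0,"x":36,"xuh":20,"yg":42}
Size at the root: 7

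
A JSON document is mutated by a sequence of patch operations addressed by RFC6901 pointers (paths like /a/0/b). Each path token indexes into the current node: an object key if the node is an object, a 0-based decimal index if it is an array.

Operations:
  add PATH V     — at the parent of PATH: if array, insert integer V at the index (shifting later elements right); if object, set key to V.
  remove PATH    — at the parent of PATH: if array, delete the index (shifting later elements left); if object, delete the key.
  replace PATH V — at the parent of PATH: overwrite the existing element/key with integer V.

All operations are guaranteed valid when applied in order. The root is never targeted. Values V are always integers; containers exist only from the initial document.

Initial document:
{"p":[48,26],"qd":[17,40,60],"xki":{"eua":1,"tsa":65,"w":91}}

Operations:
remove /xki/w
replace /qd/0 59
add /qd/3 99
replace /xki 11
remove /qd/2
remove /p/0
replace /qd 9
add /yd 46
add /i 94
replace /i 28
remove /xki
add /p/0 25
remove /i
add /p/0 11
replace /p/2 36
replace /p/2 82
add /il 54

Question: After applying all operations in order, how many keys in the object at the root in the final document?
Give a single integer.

Answer: 4

Derivation:
After op 1 (remove /xki/w): {"p":[48,26],"qd":[17,40,60],"xki":{"eua":1,"tsa":65}}
After op 2 (replace /qd/0 59): {"p":[48,26],"qd":[59,40,60],"xki":{"eua":1,"tsa":65}}
After op 3 (add /qd/3 99): {"p":[48,26],"qd":[59,40,60,99],"xki":{"eua":1,"tsa":65}}
After op 4 (replace /xki 11): {"p":[48,26],"qd":[59,40,60,99],"xki":11}
After op 5 (remove /qd/2): {"p":[48,26],"qd":[59,40,99],"xki":11}
After op 6 (remove /p/0): {"p":[26],"qd":[59,40,99],"xki":11}
After op 7 (replace /qd 9): {"p":[26],"qd":9,"xki":11}
After op 8 (add /yd 46): {"p":[26],"qd":9,"xki":11,"yd":46}
After op 9 (add /i 94): {"i":94,"p":[26],"qd":9,"xki":11,"yd":46}
After op 10 (replace /i 28): {"i":28,"p":[26],"qd":9,"xki":11,"yd":46}
After op 11 (remove /xki): {"i":28,"p":[26],"qd":9,"yd":46}
After op 12 (add /p/0 25): {"i":28,"p":[25,26],"qd":9,"yd":46}
After op 13 (remove /i): {"p":[25,26],"qd":9,"yd":46}
After op 14 (add /p/0 11): {"p":[11,25,26],"qd":9,"yd":46}
After op 15 (replace /p/2 36): {"p":[11,25,36],"qd":9,"yd":46}
After op 16 (replace /p/2 82): {"p":[11,25,82],"qd":9,"yd":46}
After op 17 (add /il 54): {"il":54,"p":[11,25,82],"qd":9,"yd":46}
Size at the root: 4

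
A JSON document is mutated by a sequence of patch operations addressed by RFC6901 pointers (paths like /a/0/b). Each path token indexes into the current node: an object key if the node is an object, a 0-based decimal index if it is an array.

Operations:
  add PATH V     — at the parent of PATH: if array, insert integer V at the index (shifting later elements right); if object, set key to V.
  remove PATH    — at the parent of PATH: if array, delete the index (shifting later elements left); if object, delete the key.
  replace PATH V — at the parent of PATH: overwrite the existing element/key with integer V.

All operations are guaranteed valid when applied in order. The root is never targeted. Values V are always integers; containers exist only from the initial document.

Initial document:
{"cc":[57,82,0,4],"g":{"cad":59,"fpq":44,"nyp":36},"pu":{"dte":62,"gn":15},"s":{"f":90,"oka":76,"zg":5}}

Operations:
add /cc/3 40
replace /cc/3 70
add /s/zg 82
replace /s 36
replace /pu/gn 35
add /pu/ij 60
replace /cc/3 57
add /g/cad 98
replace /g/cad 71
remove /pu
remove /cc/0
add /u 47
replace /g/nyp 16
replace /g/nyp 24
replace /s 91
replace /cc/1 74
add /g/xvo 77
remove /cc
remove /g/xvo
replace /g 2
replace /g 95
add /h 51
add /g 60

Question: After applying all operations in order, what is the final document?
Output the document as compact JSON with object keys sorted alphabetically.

Answer: {"g":60,"h":51,"s":91,"u":47}

Derivation:
After op 1 (add /cc/3 40): {"cc":[57,82,0,40,4],"g":{"cad":59,"fpq":44,"nyp":36},"pu":{"dte":62,"gn":15},"s":{"f":90,"oka":76,"zg":5}}
After op 2 (replace /cc/3 70): {"cc":[57,82,0,70,4],"g":{"cad":59,"fpq":44,"nyp":36},"pu":{"dte":62,"gn":15},"s":{"f":90,"oka":76,"zg":5}}
After op 3 (add /s/zg 82): {"cc":[57,82,0,70,4],"g":{"cad":59,"fpq":44,"nyp":36},"pu":{"dte":62,"gn":15},"s":{"f":90,"oka":76,"zg":82}}
After op 4 (replace /s 36): {"cc":[57,82,0,70,4],"g":{"cad":59,"fpq":44,"nyp":36},"pu":{"dte":62,"gn":15},"s":36}
After op 5 (replace /pu/gn 35): {"cc":[57,82,0,70,4],"g":{"cad":59,"fpq":44,"nyp":36},"pu":{"dte":62,"gn":35},"s":36}
After op 6 (add /pu/ij 60): {"cc":[57,82,0,70,4],"g":{"cad":59,"fpq":44,"nyp":36},"pu":{"dte":62,"gn":35,"ij":60},"s":36}
After op 7 (replace /cc/3 57): {"cc":[57,82,0,57,4],"g":{"cad":59,"fpq":44,"nyp":36},"pu":{"dte":62,"gn":35,"ij":60},"s":36}
After op 8 (add /g/cad 98): {"cc":[57,82,0,57,4],"g":{"cad":98,"fpq":44,"nyp":36},"pu":{"dte":62,"gn":35,"ij":60},"s":36}
After op 9 (replace /g/cad 71): {"cc":[57,82,0,57,4],"g":{"cad":71,"fpq":44,"nyp":36},"pu":{"dte":62,"gn":35,"ij":60},"s":36}
After op 10 (remove /pu): {"cc":[57,82,0,57,4],"g":{"cad":71,"fpq":44,"nyp":36},"s":36}
After op 11 (remove /cc/0): {"cc":[82,0,57,4],"g":{"cad":71,"fpq":44,"nyp":36},"s":36}
After op 12 (add /u 47): {"cc":[82,0,57,4],"g":{"cad":71,"fpq":44,"nyp":36},"s":36,"u":47}
After op 13 (replace /g/nyp 16): {"cc":[82,0,57,4],"g":{"cad":71,"fpq":44,"nyp":16},"s":36,"u":47}
After op 14 (replace /g/nyp 24): {"cc":[82,0,57,4],"g":{"cad":71,"fpq":44,"nyp":24},"s":36,"u":47}
After op 15 (replace /s 91): {"cc":[82,0,57,4],"g":{"cad":71,"fpq":44,"nyp":24},"s":91,"u":47}
After op 16 (replace /cc/1 74): {"cc":[82,74,57,4],"g":{"cad":71,"fpq":44,"nyp":24},"s":91,"u":47}
After op 17 (add /g/xvo 77): {"cc":[82,74,57,4],"g":{"cad":71,"fpq":44,"nyp":24,"xvo":77},"s":91,"u":47}
After op 18 (remove /cc): {"g":{"cad":71,"fpq":44,"nyp":24,"xvo":77},"s":91,"u":47}
After op 19 (remove /g/xvo): {"g":{"cad":71,"fpq":44,"nyp":24},"s":91,"u":47}
After op 20 (replace /g 2): {"g":2,"s":91,"u":47}
After op 21 (replace /g 95): {"g":95,"s":91,"u":47}
After op 22 (add /h 51): {"g":95,"h":51,"s":91,"u":47}
After op 23 (add /g 60): {"g":60,"h":51,"s":91,"u":47}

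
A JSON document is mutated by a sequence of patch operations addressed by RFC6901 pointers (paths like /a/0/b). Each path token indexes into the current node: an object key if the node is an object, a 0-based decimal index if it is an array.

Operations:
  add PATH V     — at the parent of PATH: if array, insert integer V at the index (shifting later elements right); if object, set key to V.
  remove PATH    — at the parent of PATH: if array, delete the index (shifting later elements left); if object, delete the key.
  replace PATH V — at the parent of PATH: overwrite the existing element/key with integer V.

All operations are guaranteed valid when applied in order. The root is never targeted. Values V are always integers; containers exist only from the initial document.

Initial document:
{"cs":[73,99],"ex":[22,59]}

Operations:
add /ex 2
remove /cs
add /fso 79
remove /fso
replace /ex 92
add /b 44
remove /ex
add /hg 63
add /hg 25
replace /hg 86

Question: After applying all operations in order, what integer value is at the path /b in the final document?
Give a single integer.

Answer: 44

Derivation:
After op 1 (add /ex 2): {"cs":[73,99],"ex":2}
After op 2 (remove /cs): {"ex":2}
After op 3 (add /fso 79): {"ex":2,"fso":79}
After op 4 (remove /fso): {"ex":2}
After op 5 (replace /ex 92): {"ex":92}
After op 6 (add /b 44): {"b":44,"ex":92}
After op 7 (remove /ex): {"b":44}
After op 8 (add /hg 63): {"b":44,"hg":63}
After op 9 (add /hg 25): {"b":44,"hg":25}
After op 10 (replace /hg 86): {"b":44,"hg":86}
Value at /b: 44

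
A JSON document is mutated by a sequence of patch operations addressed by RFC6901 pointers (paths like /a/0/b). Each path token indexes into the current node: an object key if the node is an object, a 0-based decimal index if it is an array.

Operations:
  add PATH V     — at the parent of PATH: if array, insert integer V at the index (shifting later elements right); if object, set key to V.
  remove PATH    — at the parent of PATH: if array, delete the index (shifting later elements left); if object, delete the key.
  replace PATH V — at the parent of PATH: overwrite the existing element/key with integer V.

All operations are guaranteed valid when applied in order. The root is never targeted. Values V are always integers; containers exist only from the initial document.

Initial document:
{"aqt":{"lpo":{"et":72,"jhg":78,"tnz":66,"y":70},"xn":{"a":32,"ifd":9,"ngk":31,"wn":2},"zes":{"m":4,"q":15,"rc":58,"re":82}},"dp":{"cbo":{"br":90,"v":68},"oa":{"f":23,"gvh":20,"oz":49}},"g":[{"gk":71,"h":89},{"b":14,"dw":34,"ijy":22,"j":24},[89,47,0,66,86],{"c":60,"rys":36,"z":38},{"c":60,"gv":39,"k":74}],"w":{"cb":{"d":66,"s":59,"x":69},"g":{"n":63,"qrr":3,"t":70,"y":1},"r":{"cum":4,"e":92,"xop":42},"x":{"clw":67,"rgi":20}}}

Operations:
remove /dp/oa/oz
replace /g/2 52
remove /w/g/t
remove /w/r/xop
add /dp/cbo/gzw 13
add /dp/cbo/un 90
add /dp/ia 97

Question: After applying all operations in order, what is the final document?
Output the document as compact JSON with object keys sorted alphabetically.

Answer: {"aqt":{"lpo":{"et":72,"jhg":78,"tnz":66,"y":70},"xn":{"a":32,"ifd":9,"ngk":31,"wn":2},"zes":{"m":4,"q":15,"rc":58,"re":82}},"dp":{"cbo":{"br":90,"gzw":13,"un":90,"v":68},"ia":97,"oa":{"f":23,"gvh":20}},"g":[{"gk":71,"h":89},{"b":14,"dw":34,"ijy":22,"j":24},52,{"c":60,"rys":36,"z":38},{"c":60,"gv":39,"k":74}],"w":{"cb":{"d":66,"s":59,"x":69},"g":{"n":63,"qrr":3,"y":1},"r":{"cum":4,"e":92},"x":{"clw":67,"rgi":20}}}

Derivation:
After op 1 (remove /dp/oa/oz): {"aqt":{"lpo":{"et":72,"jhg":78,"tnz":66,"y":70},"xn":{"a":32,"ifd":9,"ngk":31,"wn":2},"zes":{"m":4,"q":15,"rc":58,"re":82}},"dp":{"cbo":{"br":90,"v":68},"oa":{"f":23,"gvh":20}},"g":[{"gk":71,"h":89},{"b":14,"dw":34,"ijy":22,"j":24},[89,47,0,66,86],{"c":60,"rys":36,"z":38},{"c":60,"gv":39,"k":74}],"w":{"cb":{"d":66,"s":59,"x":69},"g":{"n":63,"qrr":3,"t":70,"y":1},"r":{"cum":4,"e":92,"xop":42},"x":{"clw":67,"rgi":20}}}
After op 2 (replace /g/2 52): {"aqt":{"lpo":{"et":72,"jhg":78,"tnz":66,"y":70},"xn":{"a":32,"ifd":9,"ngk":31,"wn":2},"zes":{"m":4,"q":15,"rc":58,"re":82}},"dp":{"cbo":{"br":90,"v":68},"oa":{"f":23,"gvh":20}},"g":[{"gk":71,"h":89},{"b":14,"dw":34,"ijy":22,"j":24},52,{"c":60,"rys":36,"z":38},{"c":60,"gv":39,"k":74}],"w":{"cb":{"d":66,"s":59,"x":69},"g":{"n":63,"qrr":3,"t":70,"y":1},"r":{"cum":4,"e":92,"xop":42},"x":{"clw":67,"rgi":20}}}
After op 3 (remove /w/g/t): {"aqt":{"lpo":{"et":72,"jhg":78,"tnz":66,"y":70},"xn":{"a":32,"ifd":9,"ngk":31,"wn":2},"zes":{"m":4,"q":15,"rc":58,"re":82}},"dp":{"cbo":{"br":90,"v":68},"oa":{"f":23,"gvh":20}},"g":[{"gk":71,"h":89},{"b":14,"dw":34,"ijy":22,"j":24},52,{"c":60,"rys":36,"z":38},{"c":60,"gv":39,"k":74}],"w":{"cb":{"d":66,"s":59,"x":69},"g":{"n":63,"qrr":3,"y":1},"r":{"cum":4,"e":92,"xop":42},"x":{"clw":67,"rgi":20}}}
After op 4 (remove /w/r/xop): {"aqt":{"lpo":{"et":72,"jhg":78,"tnz":66,"y":70},"xn":{"a":32,"ifd":9,"ngk":31,"wn":2},"zes":{"m":4,"q":15,"rc":58,"re":82}},"dp":{"cbo":{"br":90,"v":68},"oa":{"f":23,"gvh":20}},"g":[{"gk":71,"h":89},{"b":14,"dw":34,"ijy":22,"j":24},52,{"c":60,"rys":36,"z":38},{"c":60,"gv":39,"k":74}],"w":{"cb":{"d":66,"s":59,"x":69},"g":{"n":63,"qrr":3,"y":1},"r":{"cum":4,"e":92},"x":{"clw":67,"rgi":20}}}
After op 5 (add /dp/cbo/gzw 13): {"aqt":{"lpo":{"et":72,"jhg":78,"tnz":66,"y":70},"xn":{"a":32,"ifd":9,"ngk":31,"wn":2},"zes":{"m":4,"q":15,"rc":58,"re":82}},"dp":{"cbo":{"br":90,"gzw":13,"v":68},"oa":{"f":23,"gvh":20}},"g":[{"gk":71,"h":89},{"b":14,"dw":34,"ijy":22,"j":24},52,{"c":60,"rys":36,"z":38},{"c":60,"gv":39,"k":74}],"w":{"cb":{"d":66,"s":59,"x":69},"g":{"n":63,"qrr":3,"y":1},"r":{"cum":4,"e":92},"x":{"clw":67,"rgi":20}}}
After op 6 (add /dp/cbo/un 90): {"aqt":{"lpo":{"et":72,"jhg":78,"tnz":66,"y":70},"xn":{"a":32,"ifd":9,"ngk":31,"wn":2},"zes":{"m":4,"q":15,"rc":58,"re":82}},"dp":{"cbo":{"br":90,"gzw":13,"un":90,"v":68},"oa":{"f":23,"gvh":20}},"g":[{"gk":71,"h":89},{"b":14,"dw":34,"ijy":22,"j":24},52,{"c":60,"rys":36,"z":38},{"c":60,"gv":39,"k":74}],"w":{"cb":{"d":66,"s":59,"x":69},"g":{"n":63,"qrr":3,"y":1},"r":{"cum":4,"e":92},"x":{"clw":67,"rgi":20}}}
After op 7 (add /dp/ia 97): {"aqt":{"lpo":{"et":72,"jhg":78,"tnz":66,"y":70},"xn":{"a":32,"ifd":9,"ngk":31,"wn":2},"zes":{"m":4,"q":15,"rc":58,"re":82}},"dp":{"cbo":{"br":90,"gzw":13,"un":90,"v":68},"ia":97,"oa":{"f":23,"gvh":20}},"g":[{"gk":71,"h":89},{"b":14,"dw":34,"ijy":22,"j":24},52,{"c":60,"rys":36,"z":38},{"c":60,"gv":39,"k":74}],"w":{"cb":{"d":66,"s":59,"x":69},"g":{"n":63,"qrr":3,"y":1},"r":{"cum":4,"e":92},"x":{"clw":67,"rgi":20}}}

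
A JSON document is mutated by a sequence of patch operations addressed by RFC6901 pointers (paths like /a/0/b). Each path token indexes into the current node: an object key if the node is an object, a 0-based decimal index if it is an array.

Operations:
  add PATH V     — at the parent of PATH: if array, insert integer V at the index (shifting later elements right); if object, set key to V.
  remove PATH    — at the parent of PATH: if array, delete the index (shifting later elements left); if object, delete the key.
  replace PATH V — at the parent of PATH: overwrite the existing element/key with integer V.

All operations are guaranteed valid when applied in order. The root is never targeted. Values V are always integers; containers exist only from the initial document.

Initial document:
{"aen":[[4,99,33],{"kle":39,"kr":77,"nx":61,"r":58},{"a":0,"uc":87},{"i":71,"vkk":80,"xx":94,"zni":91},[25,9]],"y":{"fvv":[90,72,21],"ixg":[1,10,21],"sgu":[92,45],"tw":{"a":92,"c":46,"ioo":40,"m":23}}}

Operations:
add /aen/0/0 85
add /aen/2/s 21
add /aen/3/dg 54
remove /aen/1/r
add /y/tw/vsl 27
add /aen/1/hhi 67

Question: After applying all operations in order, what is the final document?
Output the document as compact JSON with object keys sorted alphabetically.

Answer: {"aen":[[85,4,99,33],{"hhi":67,"kle":39,"kr":77,"nx":61},{"a":0,"s":21,"uc":87},{"dg":54,"i":71,"vkk":80,"xx":94,"zni":91},[25,9]],"y":{"fvv":[90,72,21],"ixg":[1,10,21],"sgu":[92,45],"tw":{"a":92,"c":46,"ioo":40,"m":23,"vsl":27}}}

Derivation:
After op 1 (add /aen/0/0 85): {"aen":[[85,4,99,33],{"kle":39,"kr":77,"nx":61,"r":58},{"a":0,"uc":87},{"i":71,"vkk":80,"xx":94,"zni":91},[25,9]],"y":{"fvv":[90,72,21],"ixg":[1,10,21],"sgu":[92,45],"tw":{"a":92,"c":46,"ioo":40,"m":23}}}
After op 2 (add /aen/2/s 21): {"aen":[[85,4,99,33],{"kle":39,"kr":77,"nx":61,"r":58},{"a":0,"s":21,"uc":87},{"i":71,"vkk":80,"xx":94,"zni":91},[25,9]],"y":{"fvv":[90,72,21],"ixg":[1,10,21],"sgu":[92,45],"tw":{"a":92,"c":46,"ioo":40,"m":23}}}
After op 3 (add /aen/3/dg 54): {"aen":[[85,4,99,33],{"kle":39,"kr":77,"nx":61,"r":58},{"a":0,"s":21,"uc":87},{"dg":54,"i":71,"vkk":80,"xx":94,"zni":91},[25,9]],"y":{"fvv":[90,72,21],"ixg":[1,10,21],"sgu":[92,45],"tw":{"a":92,"c":46,"ioo":40,"m":23}}}
After op 4 (remove /aen/1/r): {"aen":[[85,4,99,33],{"kle":39,"kr":77,"nx":61},{"a":0,"s":21,"uc":87},{"dg":54,"i":71,"vkk":80,"xx":94,"zni":91},[25,9]],"y":{"fvv":[90,72,21],"ixg":[1,10,21],"sgu":[92,45],"tw":{"a":92,"c":46,"ioo":40,"m":23}}}
After op 5 (add /y/tw/vsl 27): {"aen":[[85,4,99,33],{"kle":39,"kr":77,"nx":61},{"a":0,"s":21,"uc":87},{"dg":54,"i":71,"vkk":80,"xx":94,"zni":91},[25,9]],"y":{"fvv":[90,72,21],"ixg":[1,10,21],"sgu":[92,45],"tw":{"a":92,"c":46,"ioo":40,"m":23,"vsl":27}}}
After op 6 (add /aen/1/hhi 67): {"aen":[[85,4,99,33],{"hhi":67,"kle":39,"kr":77,"nx":61},{"a":0,"s":21,"uc":87},{"dg":54,"i":71,"vkk":80,"xx":94,"zni":91},[25,9]],"y":{"fvv":[90,72,21],"ixg":[1,10,21],"sgu":[92,45],"tw":{"a":92,"c":46,"ioo":40,"m":23,"vsl":27}}}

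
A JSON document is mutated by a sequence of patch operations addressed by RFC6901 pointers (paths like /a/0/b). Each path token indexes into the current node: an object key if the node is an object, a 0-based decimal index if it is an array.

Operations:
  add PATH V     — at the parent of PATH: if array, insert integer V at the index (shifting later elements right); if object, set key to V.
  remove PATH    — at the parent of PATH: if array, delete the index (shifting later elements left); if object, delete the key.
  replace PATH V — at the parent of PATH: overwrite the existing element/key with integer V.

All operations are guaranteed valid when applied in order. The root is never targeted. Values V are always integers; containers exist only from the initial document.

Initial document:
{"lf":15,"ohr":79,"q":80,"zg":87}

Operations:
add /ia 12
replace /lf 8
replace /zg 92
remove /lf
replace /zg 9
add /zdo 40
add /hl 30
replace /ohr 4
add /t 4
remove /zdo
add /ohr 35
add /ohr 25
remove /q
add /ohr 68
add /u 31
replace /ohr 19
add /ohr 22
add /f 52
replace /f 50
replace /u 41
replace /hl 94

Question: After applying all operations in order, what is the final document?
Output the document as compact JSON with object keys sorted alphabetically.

Answer: {"f":50,"hl":94,"ia":12,"ohr":22,"t":4,"u":41,"zg":9}

Derivation:
After op 1 (add /ia 12): {"ia":12,"lf":15,"ohr":79,"q":80,"zg":87}
After op 2 (replace /lf 8): {"ia":12,"lf":8,"ohr":79,"q":80,"zg":87}
After op 3 (replace /zg 92): {"ia":12,"lf":8,"ohr":79,"q":80,"zg":92}
After op 4 (remove /lf): {"ia":12,"ohr":79,"q":80,"zg":92}
After op 5 (replace /zg 9): {"ia":12,"ohr":79,"q":80,"zg":9}
After op 6 (add /zdo 40): {"ia":12,"ohr":79,"q":80,"zdo":40,"zg":9}
After op 7 (add /hl 30): {"hl":30,"ia":12,"ohr":79,"q":80,"zdo":40,"zg":9}
After op 8 (replace /ohr 4): {"hl":30,"ia":12,"ohr":4,"q":80,"zdo":40,"zg":9}
After op 9 (add /t 4): {"hl":30,"ia":12,"ohr":4,"q":80,"t":4,"zdo":40,"zg":9}
After op 10 (remove /zdo): {"hl":30,"ia":12,"ohr":4,"q":80,"t":4,"zg":9}
After op 11 (add /ohr 35): {"hl":30,"ia":12,"ohr":35,"q":80,"t":4,"zg":9}
After op 12 (add /ohr 25): {"hl":30,"ia":12,"ohr":25,"q":80,"t":4,"zg":9}
After op 13 (remove /q): {"hl":30,"ia":12,"ohr":25,"t":4,"zg":9}
After op 14 (add /ohr 68): {"hl":30,"ia":12,"ohr":68,"t":4,"zg":9}
After op 15 (add /u 31): {"hl":30,"ia":12,"ohr":68,"t":4,"u":31,"zg":9}
After op 16 (replace /ohr 19): {"hl":30,"ia":12,"ohr":19,"t":4,"u":31,"zg":9}
After op 17 (add /ohr 22): {"hl":30,"ia":12,"ohr":22,"t":4,"u":31,"zg":9}
After op 18 (add /f 52): {"f":52,"hl":30,"ia":12,"ohr":22,"t":4,"u":31,"zg":9}
After op 19 (replace /f 50): {"f":50,"hl":30,"ia":12,"ohr":22,"t":4,"u":31,"zg":9}
After op 20 (replace /u 41): {"f":50,"hl":30,"ia":12,"ohr":22,"t":4,"u":41,"zg":9}
After op 21 (replace /hl 94): {"f":50,"hl":94,"ia":12,"ohr":22,"t":4,"u":41,"zg":9}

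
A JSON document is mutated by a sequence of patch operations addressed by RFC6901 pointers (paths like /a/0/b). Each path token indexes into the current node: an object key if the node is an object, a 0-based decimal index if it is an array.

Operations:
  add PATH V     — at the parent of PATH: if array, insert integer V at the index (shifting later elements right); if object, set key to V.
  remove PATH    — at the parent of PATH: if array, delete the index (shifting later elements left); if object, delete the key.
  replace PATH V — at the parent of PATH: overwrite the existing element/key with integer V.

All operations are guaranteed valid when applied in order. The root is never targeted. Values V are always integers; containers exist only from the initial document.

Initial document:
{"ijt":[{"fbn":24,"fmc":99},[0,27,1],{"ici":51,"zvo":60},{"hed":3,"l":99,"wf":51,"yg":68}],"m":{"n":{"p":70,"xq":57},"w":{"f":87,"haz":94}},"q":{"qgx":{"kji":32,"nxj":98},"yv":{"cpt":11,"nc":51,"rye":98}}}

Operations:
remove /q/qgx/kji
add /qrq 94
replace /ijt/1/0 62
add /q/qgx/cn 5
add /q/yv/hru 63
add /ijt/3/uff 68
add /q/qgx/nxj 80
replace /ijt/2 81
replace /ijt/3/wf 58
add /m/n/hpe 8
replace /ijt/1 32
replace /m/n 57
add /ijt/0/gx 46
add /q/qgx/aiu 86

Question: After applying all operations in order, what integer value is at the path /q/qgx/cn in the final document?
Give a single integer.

Answer: 5

Derivation:
After op 1 (remove /q/qgx/kji): {"ijt":[{"fbn":24,"fmc":99},[0,27,1],{"ici":51,"zvo":60},{"hed":3,"l":99,"wf":51,"yg":68}],"m":{"n":{"p":70,"xq":57},"w":{"f":87,"haz":94}},"q":{"qgx":{"nxj":98},"yv":{"cpt":11,"nc":51,"rye":98}}}
After op 2 (add /qrq 94): {"ijt":[{"fbn":24,"fmc":99},[0,27,1],{"ici":51,"zvo":60},{"hed":3,"l":99,"wf":51,"yg":68}],"m":{"n":{"p":70,"xq":57},"w":{"f":87,"haz":94}},"q":{"qgx":{"nxj":98},"yv":{"cpt":11,"nc":51,"rye":98}},"qrq":94}
After op 3 (replace /ijt/1/0 62): {"ijt":[{"fbn":24,"fmc":99},[62,27,1],{"ici":51,"zvo":60},{"hed":3,"l":99,"wf":51,"yg":68}],"m":{"n":{"p":70,"xq":57},"w":{"f":87,"haz":94}},"q":{"qgx":{"nxj":98},"yv":{"cpt":11,"nc":51,"rye":98}},"qrq":94}
After op 4 (add /q/qgx/cn 5): {"ijt":[{"fbn":24,"fmc":99},[62,27,1],{"ici":51,"zvo":60},{"hed":3,"l":99,"wf":51,"yg":68}],"m":{"n":{"p":70,"xq":57},"w":{"f":87,"haz":94}},"q":{"qgx":{"cn":5,"nxj":98},"yv":{"cpt":11,"nc":51,"rye":98}},"qrq":94}
After op 5 (add /q/yv/hru 63): {"ijt":[{"fbn":24,"fmc":99},[62,27,1],{"ici":51,"zvo":60},{"hed":3,"l":99,"wf":51,"yg":68}],"m":{"n":{"p":70,"xq":57},"w":{"f":87,"haz":94}},"q":{"qgx":{"cn":5,"nxj":98},"yv":{"cpt":11,"hru":63,"nc":51,"rye":98}},"qrq":94}
After op 6 (add /ijt/3/uff 68): {"ijt":[{"fbn":24,"fmc":99},[62,27,1],{"ici":51,"zvo":60},{"hed":3,"l":99,"uff":68,"wf":51,"yg":68}],"m":{"n":{"p":70,"xq":57},"w":{"f":87,"haz":94}},"q":{"qgx":{"cn":5,"nxj":98},"yv":{"cpt":11,"hru":63,"nc":51,"rye":98}},"qrq":94}
After op 7 (add /q/qgx/nxj 80): {"ijt":[{"fbn":24,"fmc":99},[62,27,1],{"ici":51,"zvo":60},{"hed":3,"l":99,"uff":68,"wf":51,"yg":68}],"m":{"n":{"p":70,"xq":57},"w":{"f":87,"haz":94}},"q":{"qgx":{"cn":5,"nxj":80},"yv":{"cpt":11,"hru":63,"nc":51,"rye":98}},"qrq":94}
After op 8 (replace /ijt/2 81): {"ijt":[{"fbn":24,"fmc":99},[62,27,1],81,{"hed":3,"l":99,"uff":68,"wf":51,"yg":68}],"m":{"n":{"p":70,"xq":57},"w":{"f":87,"haz":94}},"q":{"qgx":{"cn":5,"nxj":80},"yv":{"cpt":11,"hru":63,"nc":51,"rye":98}},"qrq":94}
After op 9 (replace /ijt/3/wf 58): {"ijt":[{"fbn":24,"fmc":99},[62,27,1],81,{"hed":3,"l":99,"uff":68,"wf":58,"yg":68}],"m":{"n":{"p":70,"xq":57},"w":{"f":87,"haz":94}},"q":{"qgx":{"cn":5,"nxj":80},"yv":{"cpt":11,"hru":63,"nc":51,"rye":98}},"qrq":94}
After op 10 (add /m/n/hpe 8): {"ijt":[{"fbn":24,"fmc":99},[62,27,1],81,{"hed":3,"l":99,"uff":68,"wf":58,"yg":68}],"m":{"n":{"hpe":8,"p":70,"xq":57},"w":{"f":87,"haz":94}},"q":{"qgx":{"cn":5,"nxj":80},"yv":{"cpt":11,"hru":63,"nc":51,"rye":98}},"qrq":94}
After op 11 (replace /ijt/1 32): {"ijt":[{"fbn":24,"fmc":99},32,81,{"hed":3,"l":99,"uff":68,"wf":58,"yg":68}],"m":{"n":{"hpe":8,"p":70,"xq":57},"w":{"f":87,"haz":94}},"q":{"qgx":{"cn":5,"nxj":80},"yv":{"cpt":11,"hru":63,"nc":51,"rye":98}},"qrq":94}
After op 12 (replace /m/n 57): {"ijt":[{"fbn":24,"fmc":99},32,81,{"hed":3,"l":99,"uff":68,"wf":58,"yg":68}],"m":{"n":57,"w":{"f":87,"haz":94}},"q":{"qgx":{"cn":5,"nxj":80},"yv":{"cpt":11,"hru":63,"nc":51,"rye":98}},"qrq":94}
After op 13 (add /ijt/0/gx 46): {"ijt":[{"fbn":24,"fmc":99,"gx":46},32,81,{"hed":3,"l":99,"uff":68,"wf":58,"yg":68}],"m":{"n":57,"w":{"f":87,"haz":94}},"q":{"qgx":{"cn":5,"nxj":80},"yv":{"cpt":11,"hru":63,"nc":51,"rye":98}},"qrq":94}
After op 14 (add /q/qgx/aiu 86): {"ijt":[{"fbn":24,"fmc":99,"gx":46},32,81,{"hed":3,"l":99,"uff":68,"wf":58,"yg":68}],"m":{"n":57,"w":{"f":87,"haz":94}},"q":{"qgx":{"aiu":86,"cn":5,"nxj":80},"yv":{"cpt":11,"hru":63,"nc":51,"rye":98}},"qrq":94}
Value at /q/qgx/cn: 5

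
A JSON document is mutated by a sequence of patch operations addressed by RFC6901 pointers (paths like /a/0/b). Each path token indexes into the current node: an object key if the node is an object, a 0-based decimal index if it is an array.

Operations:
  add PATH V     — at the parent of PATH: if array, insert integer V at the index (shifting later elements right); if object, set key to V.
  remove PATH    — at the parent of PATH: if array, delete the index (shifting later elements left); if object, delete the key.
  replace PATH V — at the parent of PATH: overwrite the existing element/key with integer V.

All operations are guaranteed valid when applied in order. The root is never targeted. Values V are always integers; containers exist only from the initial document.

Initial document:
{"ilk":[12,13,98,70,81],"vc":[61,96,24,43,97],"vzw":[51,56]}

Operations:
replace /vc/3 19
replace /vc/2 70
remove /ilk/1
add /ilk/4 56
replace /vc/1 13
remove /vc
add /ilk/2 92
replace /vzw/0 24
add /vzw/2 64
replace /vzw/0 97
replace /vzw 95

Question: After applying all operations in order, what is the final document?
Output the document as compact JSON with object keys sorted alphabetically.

Answer: {"ilk":[12,98,92,70,81,56],"vzw":95}

Derivation:
After op 1 (replace /vc/3 19): {"ilk":[12,13,98,70,81],"vc":[61,96,24,19,97],"vzw":[51,56]}
After op 2 (replace /vc/2 70): {"ilk":[12,13,98,70,81],"vc":[61,96,70,19,97],"vzw":[51,56]}
After op 3 (remove /ilk/1): {"ilk":[12,98,70,81],"vc":[61,96,70,19,97],"vzw":[51,56]}
After op 4 (add /ilk/4 56): {"ilk":[12,98,70,81,56],"vc":[61,96,70,19,97],"vzw":[51,56]}
After op 5 (replace /vc/1 13): {"ilk":[12,98,70,81,56],"vc":[61,13,70,19,97],"vzw":[51,56]}
After op 6 (remove /vc): {"ilk":[12,98,70,81,56],"vzw":[51,56]}
After op 7 (add /ilk/2 92): {"ilk":[12,98,92,70,81,56],"vzw":[51,56]}
After op 8 (replace /vzw/0 24): {"ilk":[12,98,92,70,81,56],"vzw":[24,56]}
After op 9 (add /vzw/2 64): {"ilk":[12,98,92,70,81,56],"vzw":[24,56,64]}
After op 10 (replace /vzw/0 97): {"ilk":[12,98,92,70,81,56],"vzw":[97,56,64]}
After op 11 (replace /vzw 95): {"ilk":[12,98,92,70,81,56],"vzw":95}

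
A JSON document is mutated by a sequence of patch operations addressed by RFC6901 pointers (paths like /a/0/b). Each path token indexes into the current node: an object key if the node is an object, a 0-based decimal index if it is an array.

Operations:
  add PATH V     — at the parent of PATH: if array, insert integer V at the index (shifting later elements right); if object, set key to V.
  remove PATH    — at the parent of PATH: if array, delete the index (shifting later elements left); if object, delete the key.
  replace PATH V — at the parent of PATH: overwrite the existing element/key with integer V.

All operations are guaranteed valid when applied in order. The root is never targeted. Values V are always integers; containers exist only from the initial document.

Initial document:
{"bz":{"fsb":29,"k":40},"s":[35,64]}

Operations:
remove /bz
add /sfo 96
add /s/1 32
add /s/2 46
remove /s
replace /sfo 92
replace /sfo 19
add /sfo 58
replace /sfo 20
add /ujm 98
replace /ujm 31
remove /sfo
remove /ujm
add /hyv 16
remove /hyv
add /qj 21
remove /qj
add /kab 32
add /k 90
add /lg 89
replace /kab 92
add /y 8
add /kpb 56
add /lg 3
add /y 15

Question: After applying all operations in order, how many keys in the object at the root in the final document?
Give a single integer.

After op 1 (remove /bz): {"s":[35,64]}
After op 2 (add /sfo 96): {"s":[35,64],"sfo":96}
After op 3 (add /s/1 32): {"s":[35,32,64],"sfo":96}
After op 4 (add /s/2 46): {"s":[35,32,46,64],"sfo":96}
After op 5 (remove /s): {"sfo":96}
After op 6 (replace /sfo 92): {"sfo":92}
After op 7 (replace /sfo 19): {"sfo":19}
After op 8 (add /sfo 58): {"sfo":58}
After op 9 (replace /sfo 20): {"sfo":20}
After op 10 (add /ujm 98): {"sfo":20,"ujm":98}
After op 11 (replace /ujm 31): {"sfo":20,"ujm":31}
After op 12 (remove /sfo): {"ujm":31}
After op 13 (remove /ujm): {}
After op 14 (add /hyv 16): {"hyv":16}
After op 15 (remove /hyv): {}
After op 16 (add /qj 21): {"qj":21}
After op 17 (remove /qj): {}
After op 18 (add /kab 32): {"kab":32}
After op 19 (add /k 90): {"k":90,"kab":32}
After op 20 (add /lg 89): {"k":90,"kab":32,"lg":89}
After op 21 (replace /kab 92): {"k":90,"kab":92,"lg":89}
After op 22 (add /y 8): {"k":90,"kab":92,"lg":89,"y":8}
After op 23 (add /kpb 56): {"k":90,"kab":92,"kpb":56,"lg":89,"y":8}
After op 24 (add /lg 3): {"k":90,"kab":92,"kpb":56,"lg":3,"y":8}
After op 25 (add /y 15): {"k":90,"kab":92,"kpb":56,"lg":3,"y":15}
Size at the root: 5

Answer: 5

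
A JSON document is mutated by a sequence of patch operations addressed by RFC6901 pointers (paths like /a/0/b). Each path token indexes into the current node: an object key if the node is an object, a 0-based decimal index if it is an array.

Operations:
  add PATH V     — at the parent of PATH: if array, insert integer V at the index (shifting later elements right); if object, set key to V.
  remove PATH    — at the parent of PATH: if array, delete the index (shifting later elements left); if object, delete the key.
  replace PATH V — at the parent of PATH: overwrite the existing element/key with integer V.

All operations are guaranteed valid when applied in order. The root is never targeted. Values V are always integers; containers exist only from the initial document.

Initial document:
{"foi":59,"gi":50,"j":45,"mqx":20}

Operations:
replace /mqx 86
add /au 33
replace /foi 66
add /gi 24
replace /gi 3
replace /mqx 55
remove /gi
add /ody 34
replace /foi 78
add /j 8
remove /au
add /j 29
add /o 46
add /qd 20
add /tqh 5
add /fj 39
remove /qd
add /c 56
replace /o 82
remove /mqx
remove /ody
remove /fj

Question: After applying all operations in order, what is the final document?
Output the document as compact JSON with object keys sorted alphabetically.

Answer: {"c":56,"foi":78,"j":29,"o":82,"tqh":5}

Derivation:
After op 1 (replace /mqx 86): {"foi":59,"gi":50,"j":45,"mqx":86}
After op 2 (add /au 33): {"au":33,"foi":59,"gi":50,"j":45,"mqx":86}
After op 3 (replace /foi 66): {"au":33,"foi":66,"gi":50,"j":45,"mqx":86}
After op 4 (add /gi 24): {"au":33,"foi":66,"gi":24,"j":45,"mqx":86}
After op 5 (replace /gi 3): {"au":33,"foi":66,"gi":3,"j":45,"mqx":86}
After op 6 (replace /mqx 55): {"au":33,"foi":66,"gi":3,"j":45,"mqx":55}
After op 7 (remove /gi): {"au":33,"foi":66,"j":45,"mqx":55}
After op 8 (add /ody 34): {"au":33,"foi":66,"j":45,"mqx":55,"ody":34}
After op 9 (replace /foi 78): {"au":33,"foi":78,"j":45,"mqx":55,"ody":34}
After op 10 (add /j 8): {"au":33,"foi":78,"j":8,"mqx":55,"ody":34}
After op 11 (remove /au): {"foi":78,"j":8,"mqx":55,"ody":34}
After op 12 (add /j 29): {"foi":78,"j":29,"mqx":55,"ody":34}
After op 13 (add /o 46): {"foi":78,"j":29,"mqx":55,"o":46,"ody":34}
After op 14 (add /qd 20): {"foi":78,"j":29,"mqx":55,"o":46,"ody":34,"qd":20}
After op 15 (add /tqh 5): {"foi":78,"j":29,"mqx":55,"o":46,"ody":34,"qd":20,"tqh":5}
After op 16 (add /fj 39): {"fj":39,"foi":78,"j":29,"mqx":55,"o":46,"ody":34,"qd":20,"tqh":5}
After op 17 (remove /qd): {"fj":39,"foi":78,"j":29,"mqx":55,"o":46,"ody":34,"tqh":5}
After op 18 (add /c 56): {"c":56,"fj":39,"foi":78,"j":29,"mqx":55,"o":46,"ody":34,"tqh":5}
After op 19 (replace /o 82): {"c":56,"fj":39,"foi":78,"j":29,"mqx":55,"o":82,"ody":34,"tqh":5}
After op 20 (remove /mqx): {"c":56,"fj":39,"foi":78,"j":29,"o":82,"ody":34,"tqh":5}
After op 21 (remove /ody): {"c":56,"fj":39,"foi":78,"j":29,"o":82,"tqh":5}
After op 22 (remove /fj): {"c":56,"foi":78,"j":29,"o":82,"tqh":5}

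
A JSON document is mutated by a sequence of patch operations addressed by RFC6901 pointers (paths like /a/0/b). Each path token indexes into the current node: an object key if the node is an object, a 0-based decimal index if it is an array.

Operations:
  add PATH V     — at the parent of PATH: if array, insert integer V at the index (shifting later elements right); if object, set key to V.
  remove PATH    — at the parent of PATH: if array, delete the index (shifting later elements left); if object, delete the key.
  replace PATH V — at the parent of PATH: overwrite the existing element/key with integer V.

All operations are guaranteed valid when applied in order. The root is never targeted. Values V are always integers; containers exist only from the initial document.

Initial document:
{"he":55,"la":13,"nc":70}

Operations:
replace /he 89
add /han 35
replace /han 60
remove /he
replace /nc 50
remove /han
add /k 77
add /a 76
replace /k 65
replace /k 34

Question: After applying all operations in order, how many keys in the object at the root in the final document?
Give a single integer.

Answer: 4

Derivation:
After op 1 (replace /he 89): {"he":89,"la":13,"nc":70}
After op 2 (add /han 35): {"han":35,"he":89,"la":13,"nc":70}
After op 3 (replace /han 60): {"han":60,"he":89,"la":13,"nc":70}
After op 4 (remove /he): {"han":60,"la":13,"nc":70}
After op 5 (replace /nc 50): {"han":60,"la":13,"nc":50}
After op 6 (remove /han): {"la":13,"nc":50}
After op 7 (add /k 77): {"k":77,"la":13,"nc":50}
After op 8 (add /a 76): {"a":76,"k":77,"la":13,"nc":50}
After op 9 (replace /k 65): {"a":76,"k":65,"la":13,"nc":50}
After op 10 (replace /k 34): {"a":76,"k":34,"la":13,"nc":50}
Size at the root: 4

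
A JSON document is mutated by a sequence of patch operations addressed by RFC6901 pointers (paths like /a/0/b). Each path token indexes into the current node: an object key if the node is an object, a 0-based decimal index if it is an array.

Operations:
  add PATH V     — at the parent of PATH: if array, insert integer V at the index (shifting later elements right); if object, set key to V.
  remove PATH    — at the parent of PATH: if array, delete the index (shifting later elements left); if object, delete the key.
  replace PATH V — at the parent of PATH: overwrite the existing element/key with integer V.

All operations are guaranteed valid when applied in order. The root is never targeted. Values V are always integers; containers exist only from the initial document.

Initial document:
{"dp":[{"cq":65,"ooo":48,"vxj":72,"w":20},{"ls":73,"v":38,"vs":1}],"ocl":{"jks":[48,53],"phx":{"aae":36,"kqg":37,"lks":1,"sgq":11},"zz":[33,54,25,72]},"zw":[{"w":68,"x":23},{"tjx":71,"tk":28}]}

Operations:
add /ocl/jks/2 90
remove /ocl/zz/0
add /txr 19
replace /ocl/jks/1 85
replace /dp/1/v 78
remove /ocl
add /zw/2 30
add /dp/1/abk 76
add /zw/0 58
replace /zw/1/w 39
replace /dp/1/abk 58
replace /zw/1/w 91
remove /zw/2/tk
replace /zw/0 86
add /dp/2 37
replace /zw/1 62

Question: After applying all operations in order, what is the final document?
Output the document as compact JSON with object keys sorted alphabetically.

Answer: {"dp":[{"cq":65,"ooo":48,"vxj":72,"w":20},{"abk":58,"ls":73,"v":78,"vs":1},37],"txr":19,"zw":[86,62,{"tjx":71},30]}

Derivation:
After op 1 (add /ocl/jks/2 90): {"dp":[{"cq":65,"ooo":48,"vxj":72,"w":20},{"ls":73,"v":38,"vs":1}],"ocl":{"jks":[48,53,90],"phx":{"aae":36,"kqg":37,"lks":1,"sgq":11},"zz":[33,54,25,72]},"zw":[{"w":68,"x":23},{"tjx":71,"tk":28}]}
After op 2 (remove /ocl/zz/0): {"dp":[{"cq":65,"ooo":48,"vxj":72,"w":20},{"ls":73,"v":38,"vs":1}],"ocl":{"jks":[48,53,90],"phx":{"aae":36,"kqg":37,"lks":1,"sgq":11},"zz":[54,25,72]},"zw":[{"w":68,"x":23},{"tjx":71,"tk":28}]}
After op 3 (add /txr 19): {"dp":[{"cq":65,"ooo":48,"vxj":72,"w":20},{"ls":73,"v":38,"vs":1}],"ocl":{"jks":[48,53,90],"phx":{"aae":36,"kqg":37,"lks":1,"sgq":11},"zz":[54,25,72]},"txr":19,"zw":[{"w":68,"x":23},{"tjx":71,"tk":28}]}
After op 4 (replace /ocl/jks/1 85): {"dp":[{"cq":65,"ooo":48,"vxj":72,"w":20},{"ls":73,"v":38,"vs":1}],"ocl":{"jks":[48,85,90],"phx":{"aae":36,"kqg":37,"lks":1,"sgq":11},"zz":[54,25,72]},"txr":19,"zw":[{"w":68,"x":23},{"tjx":71,"tk":28}]}
After op 5 (replace /dp/1/v 78): {"dp":[{"cq":65,"ooo":48,"vxj":72,"w":20},{"ls":73,"v":78,"vs":1}],"ocl":{"jks":[48,85,90],"phx":{"aae":36,"kqg":37,"lks":1,"sgq":11},"zz":[54,25,72]},"txr":19,"zw":[{"w":68,"x":23},{"tjx":71,"tk":28}]}
After op 6 (remove /ocl): {"dp":[{"cq":65,"ooo":48,"vxj":72,"w":20},{"ls":73,"v":78,"vs":1}],"txr":19,"zw":[{"w":68,"x":23},{"tjx":71,"tk":28}]}
After op 7 (add /zw/2 30): {"dp":[{"cq":65,"ooo":48,"vxj":72,"w":20},{"ls":73,"v":78,"vs":1}],"txr":19,"zw":[{"w":68,"x":23},{"tjx":71,"tk":28},30]}
After op 8 (add /dp/1/abk 76): {"dp":[{"cq":65,"ooo":48,"vxj":72,"w":20},{"abk":76,"ls":73,"v":78,"vs":1}],"txr":19,"zw":[{"w":68,"x":23},{"tjx":71,"tk":28},30]}
After op 9 (add /zw/0 58): {"dp":[{"cq":65,"ooo":48,"vxj":72,"w":20},{"abk":76,"ls":73,"v":78,"vs":1}],"txr":19,"zw":[58,{"w":68,"x":23},{"tjx":71,"tk":28},30]}
After op 10 (replace /zw/1/w 39): {"dp":[{"cq":65,"ooo":48,"vxj":72,"w":20},{"abk":76,"ls":73,"v":78,"vs":1}],"txr":19,"zw":[58,{"w":39,"x":23},{"tjx":71,"tk":28},30]}
After op 11 (replace /dp/1/abk 58): {"dp":[{"cq":65,"ooo":48,"vxj":72,"w":20},{"abk":58,"ls":73,"v":78,"vs":1}],"txr":19,"zw":[58,{"w":39,"x":23},{"tjx":71,"tk":28},30]}
After op 12 (replace /zw/1/w 91): {"dp":[{"cq":65,"ooo":48,"vxj":72,"w":20},{"abk":58,"ls":73,"v":78,"vs":1}],"txr":19,"zw":[58,{"w":91,"x":23},{"tjx":71,"tk":28},30]}
After op 13 (remove /zw/2/tk): {"dp":[{"cq":65,"ooo":48,"vxj":72,"w":20},{"abk":58,"ls":73,"v":78,"vs":1}],"txr":19,"zw":[58,{"w":91,"x":23},{"tjx":71},30]}
After op 14 (replace /zw/0 86): {"dp":[{"cq":65,"ooo":48,"vxj":72,"w":20},{"abk":58,"ls":73,"v":78,"vs":1}],"txr":19,"zw":[86,{"w":91,"x":23},{"tjx":71},30]}
After op 15 (add /dp/2 37): {"dp":[{"cq":65,"ooo":48,"vxj":72,"w":20},{"abk":58,"ls":73,"v":78,"vs":1},37],"txr":19,"zw":[86,{"w":91,"x":23},{"tjx":71},30]}
After op 16 (replace /zw/1 62): {"dp":[{"cq":65,"ooo":48,"vxj":72,"w":20},{"abk":58,"ls":73,"v":78,"vs":1},37],"txr":19,"zw":[86,62,{"tjx":71},30]}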